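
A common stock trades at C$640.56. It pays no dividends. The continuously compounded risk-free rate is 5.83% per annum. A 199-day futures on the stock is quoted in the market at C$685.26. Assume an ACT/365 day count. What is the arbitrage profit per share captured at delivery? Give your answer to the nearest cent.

C$24.01 per share

Fair futures: F* = S·e^(carry·T), with carry = r = 0.0583
F* = 640.56 · e^(0.0583 × 199/365) = 640.56 · e^0.031785 = 640.56 × 1.032296 = C$661.2475
Market C$685.26 > fair C$661.2475: forward overpriced → cash-and-carry (buy spot, short the forward).
At maturity, profit = |F_mkt − F*| = |685.26 − 661.2475| = C$24.01 per share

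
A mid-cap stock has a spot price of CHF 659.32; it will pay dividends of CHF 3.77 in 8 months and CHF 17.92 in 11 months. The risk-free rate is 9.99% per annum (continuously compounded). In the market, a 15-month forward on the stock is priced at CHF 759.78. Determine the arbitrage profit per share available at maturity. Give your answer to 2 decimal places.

CHF 35.29 per share

PV(dividends) I = 3.77·e^(−0.0999·8/12) + 17.92·e^(−0.0999·11/12) = 19.8790
Fair forward F* = (S − I)·e^(rT) = (659.32 − 19.8790)·e^0.124875 = 639.4410 × 1.133007 = 724.4911
Market CHF 759.78 > fair 724.4911: forward overpriced → cash-and-carry (borrow at r, buy the stock and collect the dividends, short the forward).
Profit at T = |F_mkt − F*| = |759.78 − 724.4911| = CHF 35.29 per share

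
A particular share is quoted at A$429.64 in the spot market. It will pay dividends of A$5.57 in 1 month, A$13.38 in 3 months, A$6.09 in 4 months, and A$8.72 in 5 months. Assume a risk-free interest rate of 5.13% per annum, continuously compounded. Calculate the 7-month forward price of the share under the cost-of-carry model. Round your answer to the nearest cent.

A$408.40

PV(dividends) I = 5.57·e^(−0.0513·1/12) + 13.38·e^(−0.0513·3/12) + 6.09·e^(−0.0513·4/12) + 8.72·e^(−0.0513·5/12)
I = 5.5462 + 13.2095 + 5.9867 + 8.5356 = 33.2780
F = (S − I)·e^(rT) = (429.64 − 33.2780) · e^(0.0513·7/12)
= 396.3620 · e^0.029925 = 396.3620 × 1.030377 = A$408.40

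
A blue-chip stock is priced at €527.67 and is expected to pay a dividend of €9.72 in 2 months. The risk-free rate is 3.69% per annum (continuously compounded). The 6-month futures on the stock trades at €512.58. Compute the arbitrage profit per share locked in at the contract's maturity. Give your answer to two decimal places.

€15.08 per share

PV(dividends) I = 9.72·e^(−0.0369·2/12) = 9.6604
Fair futures F* = (S − I)·e^(rT) = (527.67 − 9.6604)·e^0.018450 = 518.0096 × 1.018621 = 527.6555
Market €512.58 < fair 527.6555: forward underpriced → reverse cash-and-carry (short the stock, invest proceeds at r, pay the dividends, go long the forward).
Profit at T = |F_mkt − F*| = |512.58 − 527.6555| = €15.08 per share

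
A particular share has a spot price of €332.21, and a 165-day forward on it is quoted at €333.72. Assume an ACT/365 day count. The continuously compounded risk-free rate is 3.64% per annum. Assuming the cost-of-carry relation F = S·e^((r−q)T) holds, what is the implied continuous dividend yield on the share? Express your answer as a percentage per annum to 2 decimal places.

2.64%

From F = S·e^((r−q)T): (r − q) = ln(F/S)/T
ln(333.72/332.21) = ln(1.004545) = 0.004535
(r − q) = 0.004535 / (165/365) = 0.010032
q = r − ln(F/S)/T = 0.0364 − 0.010032 = 0.026368
q = 2.64%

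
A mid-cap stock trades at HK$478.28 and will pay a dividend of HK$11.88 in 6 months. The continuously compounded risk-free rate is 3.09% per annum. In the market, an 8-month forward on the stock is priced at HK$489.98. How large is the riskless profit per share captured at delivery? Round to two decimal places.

HK$13.69 per share

PV(dividends) I = 11.88·e^(−0.0309·6/12) = 11.6979
Fair forward F* = (S − I)·e^(rT) = (478.28 − 11.6979)·e^0.020600 = 466.5821 × 1.020814 = 476.2935
Market HK$489.98 > fair 476.2935: forward overpriced → cash-and-carry (borrow at r, buy the stock and collect the dividends, short the forward).
Profit at T = |F_mkt − F*| = |489.98 − 476.2935| = HK$13.69 per share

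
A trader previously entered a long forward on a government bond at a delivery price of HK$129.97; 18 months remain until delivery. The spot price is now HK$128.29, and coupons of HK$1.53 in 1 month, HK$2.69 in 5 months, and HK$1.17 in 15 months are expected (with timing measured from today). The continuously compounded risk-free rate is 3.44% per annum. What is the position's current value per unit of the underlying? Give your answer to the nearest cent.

-HK$0.44

PV(remaining coupons) I = 1.53·e^(−0.0344·1/12) + 2.69·e^(−0.0344·5/12) + 1.17·e^(−0.0344·15/12) = 5.2981
Current forward F = (S − I)·e^(rT) = (128.29 − 5.2981)·e^(0.0344·18/12) = 122.9919 × 1.052954 = 129.5048
Value (long) = (F − K)·e^(−rT) = (129.5048 − 129.97) × 0.949709 = -0.4418
Value = -HK$0.44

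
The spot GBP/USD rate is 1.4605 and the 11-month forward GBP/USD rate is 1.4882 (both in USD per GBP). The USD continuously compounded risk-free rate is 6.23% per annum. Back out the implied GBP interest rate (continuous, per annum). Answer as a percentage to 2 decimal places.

4.18%

F = S·e^((r_USD − r_GBP)T) ⇒ r_GBP = r_USD − ln(F/S)/T
ln(1.4882/1.4605) = 0.018788; /(11/12) = 0.020496
r_GBP = 0.0623 − 0.020496 = 0.041804
r_GBP = 4.18%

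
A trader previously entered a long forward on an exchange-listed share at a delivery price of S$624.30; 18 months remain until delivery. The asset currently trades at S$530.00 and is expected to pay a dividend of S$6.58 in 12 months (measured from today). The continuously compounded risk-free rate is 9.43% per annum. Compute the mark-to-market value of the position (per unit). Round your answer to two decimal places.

-S$17.94

PV(remaining dividends) I = 6.58·e^(−0.0943·12/12) = 5.9879
Current forward F = (S − I)·e^(rT) = (530.00 − 5.9879)·e^(0.0943·18/12) = 524.0121 × 1.151943 = 603.6321
Value (long) = (F − K)·e^(−rT) = (603.6321 − 624.30) × 0.868099 = -17.9418
Value = -S$17.94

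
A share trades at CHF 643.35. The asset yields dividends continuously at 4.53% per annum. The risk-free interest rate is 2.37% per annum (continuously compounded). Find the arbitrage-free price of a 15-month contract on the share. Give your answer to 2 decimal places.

F = S·e^((r − q)T) = 643.35 · e^((0.0237 − 0.0453) × 15/12)
= 643.35 · e^-0.027000 = 643.35 × 0.973361
F = CHF 626.21

CHF 626.21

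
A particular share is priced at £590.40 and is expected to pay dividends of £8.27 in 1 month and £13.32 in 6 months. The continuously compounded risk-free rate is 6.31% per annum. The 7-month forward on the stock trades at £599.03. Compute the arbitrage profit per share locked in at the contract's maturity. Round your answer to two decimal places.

£8.42 per share

PV(dividends) I = 8.27·e^(−0.0631·1/12) + 13.32·e^(−0.0631·6/12) = 21.1329
Fair forward F* = (S − I)·e^(rT) = (590.40 − 21.1329)·e^0.036808 = 569.2671 × 1.037494 = 590.6112
Market £599.03 > fair 590.6112: forward overpriced → cash-and-carry (borrow at r, buy the stock and collect the dividends, short the forward).
Profit at T = |F_mkt − F*| = |599.03 − 590.6112| = £8.42 per share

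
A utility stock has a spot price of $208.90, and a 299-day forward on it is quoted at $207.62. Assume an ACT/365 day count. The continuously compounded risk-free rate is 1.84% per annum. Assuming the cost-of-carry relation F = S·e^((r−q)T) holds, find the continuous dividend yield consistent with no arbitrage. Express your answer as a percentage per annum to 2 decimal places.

2.59%

From F = S·e^((r−q)T): (r − q) = ln(F/S)/T
ln(207.62/208.90) = ln(0.993873) = -0.006146
(r − q) = -0.006146 / (299/365) = -0.007503
q = r − ln(F/S)/T = 0.0184 + 0.007503 = 0.025903
q = 2.59%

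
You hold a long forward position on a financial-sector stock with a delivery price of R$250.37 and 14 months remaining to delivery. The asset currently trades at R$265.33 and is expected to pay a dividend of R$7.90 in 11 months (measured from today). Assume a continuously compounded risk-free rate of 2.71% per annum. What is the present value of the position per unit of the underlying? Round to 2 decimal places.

R$15.05

PV(remaining dividends) I = 7.90·e^(−0.0271·11/12) = 7.7062
Current forward F = (S − I)·e^(rT) = (265.33 − 7.7062)·e^(0.0271·14/12) = 257.6238 × 1.032122 = 265.8992
Value (long) = (F − K)·e^(−rT) = (265.8992 − 250.37) × 0.968878 = 15.0459
Value = R$15.05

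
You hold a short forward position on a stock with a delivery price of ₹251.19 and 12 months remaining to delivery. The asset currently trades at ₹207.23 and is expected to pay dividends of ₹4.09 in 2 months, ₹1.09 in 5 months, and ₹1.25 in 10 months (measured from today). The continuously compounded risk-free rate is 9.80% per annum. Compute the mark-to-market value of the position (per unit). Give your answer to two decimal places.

₹26.73

PV(remaining dividends) I = 4.09·e^(−0.0980·2/12) + 1.09·e^(−0.0980·5/12) + 1.25·e^(−0.0980·10/12) = 6.2221
Current forward F = (S − I)·e^(rT) = (207.23 − 6.2221)·e^(0.0980·12/12) = 201.0079 × 1.102963 = 221.7043
Value (long) = (F − K)·e^(−rT) = (221.7043 − 251.19) × 0.906649 = -26.7332
Short position value = −(long value) = ₹26.73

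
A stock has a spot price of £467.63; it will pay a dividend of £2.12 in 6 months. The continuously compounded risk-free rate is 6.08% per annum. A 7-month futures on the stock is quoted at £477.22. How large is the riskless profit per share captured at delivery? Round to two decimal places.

£5.16 per share

PV(dividends) I = 2.12·e^(−0.0608·6/12) = 2.0565
Fair futures F* = (S − I)·e^(rT) = (467.63 − 2.0565)·e^0.035467 = 465.5735 × 1.036103 = 482.3821
Market £477.22 < fair 482.3821: forward underpriced → reverse cash-and-carry (short the stock, invest proceeds at r, pay the dividends, go long the forward).
Profit at T = |F_mkt − F*| = |477.22 − 482.3821| = £5.16 per share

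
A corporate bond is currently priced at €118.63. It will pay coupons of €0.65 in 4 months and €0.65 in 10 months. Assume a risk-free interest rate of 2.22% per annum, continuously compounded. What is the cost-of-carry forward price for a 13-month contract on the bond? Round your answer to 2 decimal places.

€120.20

PV(coupons) I = 0.65·e^(−0.0222·4/12) + 0.65·e^(−0.0222·10/12)
I = 0.6452 + 0.6381 = 1.2833
F = (S − I)·e^(rT) = (118.63 − 1.2833) · e^(0.0222·13/12)
= 117.3467 · e^0.024050 = 117.3467 × 1.024342 = €120.20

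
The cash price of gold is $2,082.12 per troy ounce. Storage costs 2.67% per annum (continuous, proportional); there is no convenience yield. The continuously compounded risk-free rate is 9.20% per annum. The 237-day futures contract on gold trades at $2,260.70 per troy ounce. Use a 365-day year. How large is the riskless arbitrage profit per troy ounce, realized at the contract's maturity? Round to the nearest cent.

$11.76 per troy ounce

Fair futures: F* = S·e^(carry·T), with carry = (r + u) = 0.0920 + 0.0267 = 0.1187
F* = 2082.12 · e^(0.1187 × 237/365) = 2082.12 · e^0.07707370 = 2082.12 × 1.08012168 = $2248.9430
Market $2260.70 > fair $2248.9430: forward overpriced → cash-and-carry (buy spot, short the forward).
At maturity, profit = |F_mkt − F*| = |2260.70 − 2248.9430| = $11.76 per troy ounce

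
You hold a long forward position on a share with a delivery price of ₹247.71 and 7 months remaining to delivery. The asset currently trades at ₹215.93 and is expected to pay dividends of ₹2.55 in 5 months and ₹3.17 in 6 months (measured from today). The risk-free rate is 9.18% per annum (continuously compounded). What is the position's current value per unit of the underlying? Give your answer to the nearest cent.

-₹24.35

PV(remaining dividends) I = 2.55·e^(−0.0918·5/12) + 3.17·e^(−0.0918·6/12) = 5.4821
Current forward F = (S − I)·e^(rT) = (215.93 − 5.4821)·e^(0.0918·7/12) = 210.4479 × 1.055010 = 222.0246
Value (long) = (F − K)·e^(−rT) = (222.0246 − 247.71) × 0.947859 = -24.3461
Value = -₹24.35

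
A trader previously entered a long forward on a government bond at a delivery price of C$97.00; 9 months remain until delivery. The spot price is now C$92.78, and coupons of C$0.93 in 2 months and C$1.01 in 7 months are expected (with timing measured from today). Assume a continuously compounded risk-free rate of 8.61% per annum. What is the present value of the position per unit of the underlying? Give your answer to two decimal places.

PV(remaining coupons) I = 0.93·e^(−0.0861·2/12) + 1.01·e^(−0.0861·7/12) = 1.8773
Current forward F = (S − I)·e^(rT) = (92.78 − 1.8773)·e^(0.0861·9/12) = 90.9027 × 1.066706 = 96.9665
Value (long) = (F − K)·e^(−rT) = (96.9665 − 97.00) × 0.937466 = -0.0314
Value = -C$0.03

-C$0.03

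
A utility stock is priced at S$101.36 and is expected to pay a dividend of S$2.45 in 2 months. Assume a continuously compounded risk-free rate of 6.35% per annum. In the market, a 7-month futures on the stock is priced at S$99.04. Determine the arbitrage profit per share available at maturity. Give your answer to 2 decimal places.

PV(dividends) I = 2.45·e^(−0.0635·2/12) = 2.4242
Fair futures F* = (S − I)·e^(rT) = (101.36 − 2.4242)·e^0.037042 = 98.9358 × 1.037737 = 102.6693
Market S$99.04 < fair 102.6693: forward underpriced → reverse cash-and-carry (short the stock, invest proceeds at r, pay the dividends, go long the forward).
Profit at T = |F_mkt − F*| = |99.04 − 102.6693| = S$3.63 per share

S$3.63 per share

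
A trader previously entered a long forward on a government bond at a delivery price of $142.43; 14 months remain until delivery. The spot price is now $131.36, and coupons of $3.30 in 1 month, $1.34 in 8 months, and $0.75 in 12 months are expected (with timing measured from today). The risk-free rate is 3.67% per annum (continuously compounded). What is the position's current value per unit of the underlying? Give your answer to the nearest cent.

-$10.42

PV(remaining coupons) I = 3.30·e^(−0.0367·1/12) + 1.34·e^(−0.0367·8/12) + 0.75·e^(−0.0367·12/12) = 5.3205
Current forward F = (S − I)·e^(rT) = (131.36 − 5.3205)·e^(0.0367·14/12) = 126.0395 × 1.043747 = 131.5534
Value (long) = (F − K)·e^(−rT) = (131.5534 − 142.43) × 0.958087 = -10.4207
Value = -$10.42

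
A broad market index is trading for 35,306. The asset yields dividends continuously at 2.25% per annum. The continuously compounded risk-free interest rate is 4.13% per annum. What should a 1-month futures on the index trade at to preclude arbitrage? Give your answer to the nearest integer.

35,361

F = S·e^((r − q)T) = 35306 · e^((0.0413 − 0.0225) × 1/12)
= 35306 · e^0.001567 = 35306 × 1.001568
F = 35,361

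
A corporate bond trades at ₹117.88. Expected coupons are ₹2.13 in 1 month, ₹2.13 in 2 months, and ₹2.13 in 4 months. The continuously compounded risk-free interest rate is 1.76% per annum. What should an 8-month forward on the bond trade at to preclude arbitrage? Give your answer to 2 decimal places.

PV(coupons) I = 2.13·e^(−0.0176·1/12) + 2.13·e^(−0.0176·2/12) + 2.13·e^(−0.0176·4/12)
I = 2.1269 + 2.1238 + 2.1175 = 6.3682
F = (S − I)·e^(rT) = (117.88 − 6.3682) · e^(0.0176·8/12)
= 111.5118 · e^0.011733 = 111.5118 × 1.011802 = ₹112.83

₹112.83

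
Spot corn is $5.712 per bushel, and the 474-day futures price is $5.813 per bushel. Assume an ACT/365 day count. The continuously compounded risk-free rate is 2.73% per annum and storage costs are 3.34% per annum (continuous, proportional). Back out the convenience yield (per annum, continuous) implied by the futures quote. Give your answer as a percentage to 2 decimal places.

F = S·e^((r+u−y)T) ⇒ (r+u−y) = ln(F/S)/T
ln(5.813/5.712) = 0.017528; /T ⇒ 0.013497
y = r + u − ln(F/S)/T = 0.0273 + 0.0334 − 0.013497 = 0.047203
y = 4.72%

4.72%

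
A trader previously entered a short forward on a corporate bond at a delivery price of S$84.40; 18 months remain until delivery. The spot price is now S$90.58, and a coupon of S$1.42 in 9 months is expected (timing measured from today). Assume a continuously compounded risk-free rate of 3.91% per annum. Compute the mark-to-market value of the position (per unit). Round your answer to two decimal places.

-S$9.61

PV(remaining coupons) I = 1.42·e^(−0.0391·9/12) = 1.3790
Current forward F = (S − I)·e^(rT) = (90.58 − 1.3790)·e^(0.0391·18/12) = 89.2010 × 1.060404 = 94.5891
Value (long) = (F − K)·e^(−rT) = (94.5891 − 84.40) × 0.943037 = 9.6087
Short position value = −(long value) = -S$9.61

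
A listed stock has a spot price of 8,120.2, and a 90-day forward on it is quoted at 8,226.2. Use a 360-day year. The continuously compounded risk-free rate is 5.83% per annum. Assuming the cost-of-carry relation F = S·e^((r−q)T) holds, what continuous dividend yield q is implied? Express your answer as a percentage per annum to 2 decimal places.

From F = S·e^((r−q)T): (r − q) = ln(F/S)/T
ln(8226.2/8120.2) = ln(1.013054) = 0.012970
(r − q) = 0.012970 / (90/360) = 0.051880
q = r − ln(F/S)/T = 0.0583 − 0.051880 = 0.006420
q = 0.64%

0.64%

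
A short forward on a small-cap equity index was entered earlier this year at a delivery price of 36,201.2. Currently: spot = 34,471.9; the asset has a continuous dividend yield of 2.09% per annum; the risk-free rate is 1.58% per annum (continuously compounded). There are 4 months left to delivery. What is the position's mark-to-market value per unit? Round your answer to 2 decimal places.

Current fair forward for the remaining 4 months: F = S·e^((r − q)·T), (r − q) = 0.0158 − 0.0209 = -0.0051
F = 34471.9 · e^(-0.0051 × 4/12) = 34471.9 × 0.99830144 = 34413.3474
Value of long forward = (F − K)·e^(−rT) = (34413.3474 − 36201.2) · e^(−0.0158·4/12)
= -1787.8526 × 0.99474718 = -1778.46
Short position value = −(long value) = 1778.46

1778.46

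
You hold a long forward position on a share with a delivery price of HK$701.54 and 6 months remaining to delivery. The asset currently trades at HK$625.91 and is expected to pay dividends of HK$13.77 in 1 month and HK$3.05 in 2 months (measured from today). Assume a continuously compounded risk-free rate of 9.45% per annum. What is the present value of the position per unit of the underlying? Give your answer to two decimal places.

-HK$59.92

PV(remaining dividends) I = 13.77·e^(−0.0945·1/12) + 3.05·e^(−0.0945·2/12) = 16.6643
Current forward F = (S − I)·e^(rT) = (625.91 − 16.6643)·e^(0.0945·6/12) = 609.2457 × 1.048384 = 638.7234
Value (long) = (F − K)·e^(−rT) = (638.7234 − 701.54) × 0.953849 = -59.9176
Value = -HK$59.92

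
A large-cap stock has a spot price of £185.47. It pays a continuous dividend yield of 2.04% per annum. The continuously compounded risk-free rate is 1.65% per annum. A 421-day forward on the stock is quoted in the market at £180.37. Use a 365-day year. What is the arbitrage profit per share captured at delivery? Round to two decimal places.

Fair forward: F* = S·e^(carry·T), with carry = (r − q) = 0.0165 − 0.0204 = -0.0039
F* = 185.47 · e^(-0.0039 × 421/365) = 185.47 · e^-0.004498 = 185.47 × 0.995512 = £184.6376
Market £180.37 < fair £184.6376: forward underpriced → reverse cash-and-carry (short spot, go long the forward).
At maturity, profit = |F_mkt − F*| = |180.37 − 184.6376| = £4.27 per share

£4.27 per share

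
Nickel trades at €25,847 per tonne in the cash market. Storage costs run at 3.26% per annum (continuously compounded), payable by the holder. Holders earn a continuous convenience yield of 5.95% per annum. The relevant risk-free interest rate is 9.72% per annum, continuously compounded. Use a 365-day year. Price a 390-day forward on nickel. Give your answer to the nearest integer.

Net carry = r + u − y = 0.0972 + 0.0326 − 0.0595 = 0.0703
F = S·e^((r+u−y)T) = 25847 · e^(0.0703 × 390/365) = 25847 · e^0.075115
= 25847 × 1.078008 = €27,863 per tonne

€27,863 per tonne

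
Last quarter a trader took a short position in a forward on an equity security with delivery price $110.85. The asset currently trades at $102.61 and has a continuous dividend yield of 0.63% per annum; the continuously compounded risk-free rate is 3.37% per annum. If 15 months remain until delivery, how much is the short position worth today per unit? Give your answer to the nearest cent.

$4.47

Current fair forward for the remaining 15 months: F = S·e^((r − q)·T), (r − q) = 0.0337 − 0.0063 = 0.0274
F = 102.61 · e^(0.0274 × 15/12) = 102.61 × 1.034843 = 106.1852
Value of long forward = (F − K)·e^(−rT) = (106.1852 − 110.85) · e^(−0.0337·15/12)
= -4.6648 × 0.958750 = -4.47
Short position value = −(long value) = $4.47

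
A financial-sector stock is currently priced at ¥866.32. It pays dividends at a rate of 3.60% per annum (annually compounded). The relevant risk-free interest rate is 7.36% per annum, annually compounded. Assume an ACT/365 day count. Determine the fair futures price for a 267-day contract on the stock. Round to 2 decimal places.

F = S · (1+r)^T / (1+q)^T
= 866.32 × 1.053323 / 1.026209 = 866.32 × 1.026422
F = ¥889.21

¥889.21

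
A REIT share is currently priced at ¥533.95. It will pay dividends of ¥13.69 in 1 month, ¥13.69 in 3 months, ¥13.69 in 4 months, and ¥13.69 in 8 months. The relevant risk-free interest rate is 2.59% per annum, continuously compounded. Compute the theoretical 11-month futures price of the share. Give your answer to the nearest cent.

PV(dividends) I = 13.69·e^(−0.0259·1/12) + 13.69·e^(−0.0259·3/12) + 13.69·e^(−0.0259·4/12) + 13.69·e^(−0.0259·8/12)
I = 13.6605 + 13.6016 + 13.5723 + 13.4556 = 54.2900
F = (S − I)·e^(rT) = (533.95 − 54.2900) · e^(0.0259·11/12)
= 479.6600 · e^0.023742 = 479.6600 × 1.024026 = ¥491.18

¥491.18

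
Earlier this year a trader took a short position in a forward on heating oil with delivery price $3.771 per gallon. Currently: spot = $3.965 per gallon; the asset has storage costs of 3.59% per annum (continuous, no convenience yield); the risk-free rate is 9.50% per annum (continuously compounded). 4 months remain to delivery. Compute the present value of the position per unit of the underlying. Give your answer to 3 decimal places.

-$0.359 per gallon

Current fair forward for the remaining 4 months: F = S·e^((r + u)·T), (r + u) = 0.0950 + 0.0359 = 0.1309
F = 3.965 · e^(0.1309 × 4/12) = 3.965 × 1.044599 = 4.1418
Value of long forward = (F − K)·e^(−rT) = (4.1418 − 3.771) · e^(−0.0950·4/12)
= 0.3708 × 0.968829 = 0.359
Short position value = −(long value) = -$0.359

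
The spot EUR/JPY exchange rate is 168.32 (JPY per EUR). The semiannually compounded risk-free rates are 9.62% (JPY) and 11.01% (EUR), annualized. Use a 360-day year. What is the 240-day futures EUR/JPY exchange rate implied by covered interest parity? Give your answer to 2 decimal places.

By covered interest parity, F = S · (1+r_JPY/2)^(2T) / (1+r_EUR/2)^(2T)
= 168.32 × 1.064642 / 1.074065 = 168.32 × 0.991227
F = 166.84 JPY per EUR

166.84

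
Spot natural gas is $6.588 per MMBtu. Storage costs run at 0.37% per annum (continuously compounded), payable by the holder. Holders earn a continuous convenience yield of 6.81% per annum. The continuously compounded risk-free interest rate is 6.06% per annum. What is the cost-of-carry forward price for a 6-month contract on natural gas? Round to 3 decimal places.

Net carry = r + u − y = 0.0606 + 0.0037 − 0.0681 = -0.0038
F = S·e^((r+u−y)T) = 6.588 · e^(-0.0038 × 6/12) = 6.588 · e^-0.001900
= 6.588 × 0.998102 = $6.575 per MMBtu

$6.575 per MMBtu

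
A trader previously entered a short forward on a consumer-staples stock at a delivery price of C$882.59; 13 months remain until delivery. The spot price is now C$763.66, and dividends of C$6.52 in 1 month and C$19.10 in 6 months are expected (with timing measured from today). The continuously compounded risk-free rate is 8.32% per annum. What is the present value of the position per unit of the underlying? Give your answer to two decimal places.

C$67.66

PV(remaining dividends) I = 6.52·e^(−0.0832·1/12) + 19.10·e^(−0.0832·6/12) = 24.7967
Current forward F = (S − I)·e^(rT) = (763.66 − 24.7967)·e^(0.0832·13/12) = 738.8633 × 1.094320 = 808.5529
Value (long) = (F − K)·e^(−rT) = (808.5529 − 882.59) × 0.913809 = -67.6558
Short position value = −(long value) = C$67.66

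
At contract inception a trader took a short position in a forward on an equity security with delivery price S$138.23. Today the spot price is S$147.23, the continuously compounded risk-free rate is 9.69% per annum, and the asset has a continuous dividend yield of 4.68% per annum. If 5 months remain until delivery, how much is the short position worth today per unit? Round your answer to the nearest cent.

Current fair forward for the remaining 5 months: F = S·e^((r − q)·T), (r − q) = 0.0969 − 0.0468 = 0.0501
F = 147.23 · e^(0.0501 × 5/12) = 147.23 × 1.021094 = 150.3357
Value of long forward = (F − K)·e^(−rT) = (150.3357 − 138.23) · e^(−0.0969·5/12)
= 12.1057 × 0.960429 = 11.63
Short position value = −(long value) = -S$11.63

-S$11.63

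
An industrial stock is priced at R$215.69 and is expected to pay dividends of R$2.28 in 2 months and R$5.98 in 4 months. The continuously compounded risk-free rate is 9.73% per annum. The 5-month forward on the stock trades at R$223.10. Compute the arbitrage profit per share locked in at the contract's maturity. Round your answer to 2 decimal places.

PV(dividends) I = 2.28·e^(−0.0973·2/12) + 5.98·e^(−0.0973·4/12) = 8.0325
Fair forward F* = (S − I)·e^(rT) = (215.69 − 8.0325)·e^0.040542 = 207.6575 × 1.041375 = 216.2493
Market R$223.10 > fair 216.2493: forward overpriced → cash-and-carry (borrow at r, buy the stock and collect the dividends, short the forward).
Profit at T = |F_mkt − F*| = |223.10 − 216.2493| = R$6.85 per share

R$6.85 per share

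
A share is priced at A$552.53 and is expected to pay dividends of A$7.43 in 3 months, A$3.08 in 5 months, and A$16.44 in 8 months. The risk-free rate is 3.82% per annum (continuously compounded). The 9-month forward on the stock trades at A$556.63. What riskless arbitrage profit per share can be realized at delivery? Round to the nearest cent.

PV(dividends) I = 7.43·e^(−0.0382·3/12) + 3.08·e^(−0.0382·5/12) + 16.44·e^(−0.0382·8/12) = 26.4174
Fair forward F* = (S − I)·e^(rT) = (552.53 − 26.4174)·e^0.028650 = 526.1126 × 1.029064 = 541.4035
Market A$556.63 > fair 541.4035: forward overpriced → cash-and-carry (borrow at r, buy the stock and collect the dividends, short the forward).
Profit at T = |F_mkt − F*| = |556.63 − 541.4035| = A$15.23 per share

A$15.23 per share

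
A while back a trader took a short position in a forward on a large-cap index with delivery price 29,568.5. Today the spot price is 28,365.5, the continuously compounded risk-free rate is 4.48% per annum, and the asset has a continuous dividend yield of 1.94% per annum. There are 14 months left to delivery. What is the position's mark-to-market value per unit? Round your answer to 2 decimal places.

Current fair forward for the remaining 14 months: F = S·e^((r − q)·T), (r − q) = 0.0448 − 0.0194 = 0.0254
F = 28365.5 · e^(0.0254 × 14/12) = 28365.5 × 1.03007677 = 29218.6426
Value of long forward = (F − K)·e^(−rT) = (29218.6426 − 29568.5) · e^(−0.0448·14/12)
= -349.8574 × 0.94907575 = -332.04
Short position value = −(long value) = 332.04

332.04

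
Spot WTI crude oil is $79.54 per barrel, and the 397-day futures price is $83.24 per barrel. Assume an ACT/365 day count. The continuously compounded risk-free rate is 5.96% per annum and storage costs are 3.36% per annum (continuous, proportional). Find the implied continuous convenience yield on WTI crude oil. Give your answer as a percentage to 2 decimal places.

F = S·e^((r+u−y)T) ⇒ (r+u−y) = ln(F/S)/T
ln(83.24/79.54) = 0.045468; /T ⇒ 0.041803
y = r + u − ln(F/S)/T = 0.0596 + 0.0336 − 0.041803 = 0.051397
y = 5.14%

5.14%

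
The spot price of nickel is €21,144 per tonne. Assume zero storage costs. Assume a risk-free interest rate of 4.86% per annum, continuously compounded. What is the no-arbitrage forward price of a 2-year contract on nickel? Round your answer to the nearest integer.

€23,302 per tonne

F = S·e^(rT) = 21144 · e^(0.0486 × 2) = 21144 · e^0.097200
= 21144 × 1.102081 = €23,302 per tonne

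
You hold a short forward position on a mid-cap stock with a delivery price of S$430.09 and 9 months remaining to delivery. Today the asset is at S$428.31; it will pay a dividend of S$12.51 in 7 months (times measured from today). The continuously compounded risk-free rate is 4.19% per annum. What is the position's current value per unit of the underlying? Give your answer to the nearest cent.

S$0.68

PV(remaining dividends) I = 12.51·e^(−0.0419·7/12) = 12.2079
Current forward F = (S − I)·e^(rT) = (428.31 − 12.2079)·e^(0.0419·9/12) = 416.1021 × 1.031924 = 429.3857
Value (long) = (F − K)·e^(−rT) = (429.3857 − 430.09) × 0.969064 = -0.6825
Short position value = −(long value) = S$0.68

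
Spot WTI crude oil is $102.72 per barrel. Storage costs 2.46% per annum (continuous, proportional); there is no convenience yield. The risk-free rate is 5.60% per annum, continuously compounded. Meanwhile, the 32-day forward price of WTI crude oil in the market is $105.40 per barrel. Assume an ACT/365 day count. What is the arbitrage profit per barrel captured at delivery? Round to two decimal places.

Fair forward: F* = S·e^(carry·T), with carry = (r + u) = 0.0560 + 0.0246 = 0.0806
F* = 102.72 · e^(0.0806 × 32/365) = 102.72 · e^0.007066 = 102.72 × 1.007091 = $103.4484
Market $105.40 > fair $103.4484: forward overpriced → cash-and-carry (buy spot, short the forward).
At maturity, profit = |F_mkt − F*| = |105.40 − 103.4484| = $1.95 per barrel

$1.95 per barrel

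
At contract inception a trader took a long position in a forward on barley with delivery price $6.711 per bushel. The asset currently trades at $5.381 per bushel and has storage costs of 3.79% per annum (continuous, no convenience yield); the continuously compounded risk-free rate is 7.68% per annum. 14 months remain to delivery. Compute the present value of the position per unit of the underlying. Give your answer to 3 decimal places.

-$0.512 per bushel

Current fair forward for the remaining 14 months: F = S·e^((r + u)·T), (r + u) = 0.0768 + 0.0379 = 0.1147
F = 5.381 · e^(0.1147 × 14/12) = 5.381 × 1.143183 = 6.1515
Value of long forward = (F − K)·e^(−rT) = (6.1515 − 6.711) · e^(−0.0768·14/12)
= -0.5595 × 0.914297 = -0.512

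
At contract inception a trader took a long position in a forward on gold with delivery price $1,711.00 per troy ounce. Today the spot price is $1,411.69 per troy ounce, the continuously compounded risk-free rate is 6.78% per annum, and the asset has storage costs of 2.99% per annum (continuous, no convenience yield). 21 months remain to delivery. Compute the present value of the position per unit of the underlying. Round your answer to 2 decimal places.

Current fair forward for the remaining 21 months: F = S·e^((r + u)·T), (r + u) = 0.0678 + 0.0299 = 0.0977
F = 1411.69 · e^(0.0977 × 21/12) = 1411.69 × 1.18646109 = 1674.9153
Value of long forward = (F − K)·e^(−rT) = (1674.9153 − 1711.00) · e^(−0.0678·21/12)
= -36.0847 × 0.88811859 = -32.05

-$32.05 per troy ounce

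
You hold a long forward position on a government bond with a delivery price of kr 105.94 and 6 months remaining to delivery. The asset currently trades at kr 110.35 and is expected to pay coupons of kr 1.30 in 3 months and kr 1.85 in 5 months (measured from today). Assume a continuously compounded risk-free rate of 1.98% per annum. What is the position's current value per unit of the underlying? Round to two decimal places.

PV(remaining coupons) I = 1.30·e^(−0.0198·3/12) + 1.85·e^(−0.0198·5/12) = 3.1284
Current forward F = (S − I)·e^(rT) = (110.35 − 3.1284)·e^(0.0198·6/12) = 107.2216 × 1.009949 = 108.2883
Value (long) = (F − K)·e^(−rT) = (108.2883 − 105.94) × 0.990149 = 2.3252
Value = kr 2.33

kr 2.33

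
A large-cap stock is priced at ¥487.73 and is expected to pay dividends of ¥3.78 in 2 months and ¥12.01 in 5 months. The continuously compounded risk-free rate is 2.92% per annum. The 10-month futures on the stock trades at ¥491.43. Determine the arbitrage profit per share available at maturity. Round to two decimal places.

PV(dividends) I = 3.78·e^(−0.0292·2/12) + 12.01·e^(−0.0292·5/12) = 15.6264
Fair futures F* = (S − I)·e^(rT) = (487.73 − 15.6264)·e^0.024333 = 472.1036 × 1.024631 = 483.7320
Market ¥491.43 > fair 483.7320: forward overpriced → cash-and-carry (borrow at r, buy the stock and collect the dividends, short the forward).
Profit at T = |F_mkt − F*| = |491.43 − 483.7320| = ¥7.70 per share

¥7.70 per share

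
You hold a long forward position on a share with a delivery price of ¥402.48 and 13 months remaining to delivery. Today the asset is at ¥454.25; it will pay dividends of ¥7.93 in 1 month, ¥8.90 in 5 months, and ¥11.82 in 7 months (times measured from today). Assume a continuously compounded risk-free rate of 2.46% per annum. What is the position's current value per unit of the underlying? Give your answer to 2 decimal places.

PV(remaining dividends) I = 7.93·e^(−0.0246·1/12) + 8.90·e^(−0.0246·5/12) + 11.82·e^(−0.0246·7/12) = 28.3746
Current forward F = (S − I)·e^(rT) = (454.25 − 28.3746)·e^(0.0246·13/12) = 425.8754 × 1.027008 = 437.3774
Value (long) = (F − K)·e^(−rT) = (437.3774 − 402.48) × 0.973702 = 33.9797
Value = ¥33.98

¥33.98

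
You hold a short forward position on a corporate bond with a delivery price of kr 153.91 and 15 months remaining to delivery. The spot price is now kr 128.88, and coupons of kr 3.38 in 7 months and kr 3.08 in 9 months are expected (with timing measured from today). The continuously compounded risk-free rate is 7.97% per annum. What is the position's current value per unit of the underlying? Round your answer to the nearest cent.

PV(remaining coupons) I = 3.38·e^(−0.0797·7/12) + 3.08·e^(−0.0797·9/12) = 6.1277
Current forward F = (S − I)·e^(rT) = (128.88 − 6.1277)·e^(0.0797·15/12) = 122.7523 × 1.104757 = 135.6115
Value (long) = (F − K)·e^(−rT) = (135.6115 − 153.91) × 0.905177 = -16.5634
Short position value = −(long value) = kr 16.56

kr 16.56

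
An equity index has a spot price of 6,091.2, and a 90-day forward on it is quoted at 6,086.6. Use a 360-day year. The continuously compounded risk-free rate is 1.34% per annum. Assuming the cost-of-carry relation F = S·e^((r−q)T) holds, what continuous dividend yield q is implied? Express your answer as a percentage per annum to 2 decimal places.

From F = S·e^((r−q)T): (r − q) = ln(F/S)/T
ln(6086.6/6091.2) = ln(0.999245) = -0.000755
(r − q) = -0.000755 / (90/360) = -0.003020
q = r − ln(F/S)/T = 0.0134 + 0.003020 = 0.016420
q = 1.64%

1.64%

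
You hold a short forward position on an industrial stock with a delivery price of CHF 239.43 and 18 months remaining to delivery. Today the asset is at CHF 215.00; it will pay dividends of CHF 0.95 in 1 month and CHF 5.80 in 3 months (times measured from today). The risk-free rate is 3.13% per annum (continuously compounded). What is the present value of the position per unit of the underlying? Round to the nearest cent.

CHF 20.15

PV(remaining dividends) I = 0.95·e^(−0.0313·1/12) + 5.80·e^(−0.0313·3/12) = 6.7023
Current forward F = (S − I)·e^(rT) = (215.00 − 6.7023)·e^(0.0313·18/12) = 208.2977 × 1.048070 = 218.3106
Value (long) = (F − K)·e^(−rT) = (218.3106 − 239.43) × 0.954135 = -20.1508
Short position value = −(long value) = CHF 20.15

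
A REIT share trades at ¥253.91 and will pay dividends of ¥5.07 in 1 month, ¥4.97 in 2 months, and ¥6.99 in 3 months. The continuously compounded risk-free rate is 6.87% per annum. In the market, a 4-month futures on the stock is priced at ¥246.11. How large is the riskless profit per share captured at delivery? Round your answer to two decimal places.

¥3.53 per share

PV(dividends) I = 5.07·e^(−0.0687·1/12) + 4.97·e^(−0.0687·2/12) + 6.99·e^(−0.0687·3/12) = 16.8254
Fair futures F* = (S − I)·e^(rT) = (253.91 − 16.8254)·e^0.022900 = 237.0846 × 1.023164 = 242.5764
Market ¥246.11 > fair 242.5764: forward overpriced → cash-and-carry (borrow at r, buy the stock and collect the dividends, short the forward).
Profit at T = |F_mkt − F*| = |246.11 − 242.5764| = ¥3.53 per share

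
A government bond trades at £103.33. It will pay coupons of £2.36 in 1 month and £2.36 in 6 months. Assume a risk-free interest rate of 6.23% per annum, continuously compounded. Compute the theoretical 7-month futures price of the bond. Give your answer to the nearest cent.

PV(coupons) I = 2.36·e^(−0.0623·1/12) + 2.36·e^(−0.0623·6/12)
I = 2.3478 + 2.2876 = 4.6354
F = (S − I)·e^(rT) = (103.33 − 4.6354) · e^(0.0623·7/12)
= 98.6946 · e^0.036342 = 98.6946 × 1.037010 = £102.35

£102.35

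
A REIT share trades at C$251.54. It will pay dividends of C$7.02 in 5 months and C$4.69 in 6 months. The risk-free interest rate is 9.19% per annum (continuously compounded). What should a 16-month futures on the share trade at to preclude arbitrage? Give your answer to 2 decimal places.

C$271.63

PV(dividends) I = 7.02·e^(−0.0919·5/12) + 4.69·e^(−0.0919·6/12)
I = 6.7563 + 4.4794 = 11.2357
F = (S − I)·e^(rT) = (251.54 − 11.2357) · e^(0.0919·16/12)
= 240.3043 · e^0.122533 = 240.3043 × 1.130356 = C$271.63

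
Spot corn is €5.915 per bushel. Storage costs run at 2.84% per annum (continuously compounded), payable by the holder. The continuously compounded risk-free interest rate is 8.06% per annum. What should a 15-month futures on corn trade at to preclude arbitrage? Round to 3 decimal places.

Net carry = r + u − y = 0.0806 + 0.0284 − 0.0000 = 0.1090
F = S·e^((r+u−y)T) = 5.915 · e^(0.1090 × 15/12) = 5.915 · e^0.136250
= 5.915 × 1.145968 = €6.778 per bushel

€6.778 per bushel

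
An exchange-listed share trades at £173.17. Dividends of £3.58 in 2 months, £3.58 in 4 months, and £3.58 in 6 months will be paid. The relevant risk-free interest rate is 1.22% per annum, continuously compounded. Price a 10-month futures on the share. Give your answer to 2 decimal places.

£164.13

PV(dividends) I = 3.58·e^(−0.0122·2/12) + 3.58·e^(−0.0122·4/12) + 3.58·e^(−0.0122·6/12)
I = 3.5727 + 3.5655 + 3.5582 = 10.6964
F = (S − I)·e^(rT) = (173.17 − 10.6964) · e^(0.0122·10/12)
= 162.4736 · e^0.010167 = 162.4736 × 1.010219 = £164.13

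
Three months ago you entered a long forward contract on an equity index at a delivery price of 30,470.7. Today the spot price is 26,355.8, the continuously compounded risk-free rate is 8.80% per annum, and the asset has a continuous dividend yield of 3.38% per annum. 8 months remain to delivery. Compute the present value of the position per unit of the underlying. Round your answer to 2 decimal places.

Current fair forward for the remaining 8 months: F = S·e^((r − q)·T), (r − q) = 0.0880 − 0.0338 = 0.0542
F = 26355.8 · e^(0.0542 × 8/12) = 26355.8 × 1.03679408 = 27325.5374
Value of long forward = (F − K)·e^(−rT) = (27325.5374 − 30470.7) · e^(−0.0880·8/12)
= -3145.1626 × 0.94302106 = -2965.95

-2965.95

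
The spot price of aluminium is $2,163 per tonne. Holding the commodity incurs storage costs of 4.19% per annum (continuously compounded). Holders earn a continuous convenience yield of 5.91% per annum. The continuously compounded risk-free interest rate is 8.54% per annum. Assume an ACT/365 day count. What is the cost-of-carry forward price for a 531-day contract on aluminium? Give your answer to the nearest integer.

Net carry = r + u − y = 0.0854 + 0.0419 − 0.0591 = 0.0682
F = S·e^((r+u−y)T) = 2163 · e^(0.0682 × 531/365) = 2163 · e^0.099217
= 2163 × 1.104306 = $2,389 per tonne

$2,389 per tonne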